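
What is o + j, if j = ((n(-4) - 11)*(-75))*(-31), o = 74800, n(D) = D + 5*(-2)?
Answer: 16675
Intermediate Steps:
n(D) = -10 + D (n(D) = D - 10 = -10 + D)
j = -58125 (j = (((-10 - 4) - 11)*(-75))*(-31) = ((-14 - 11)*(-75))*(-31) = -25*(-75)*(-31) = 1875*(-31) = -58125)
o + j = 74800 - 58125 = 16675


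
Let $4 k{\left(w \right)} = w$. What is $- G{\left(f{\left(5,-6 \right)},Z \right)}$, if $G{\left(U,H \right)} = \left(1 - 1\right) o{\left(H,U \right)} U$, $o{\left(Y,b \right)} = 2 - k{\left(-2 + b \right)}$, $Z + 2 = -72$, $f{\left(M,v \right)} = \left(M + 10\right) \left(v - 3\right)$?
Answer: $0$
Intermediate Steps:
$k{\left(w \right)} = \frac{w}{4}$
$f{\left(M,v \right)} = \left(-3 + v\right) \left(10 + M\right)$ ($f{\left(M,v \right)} = \left(10 + M\right) \left(-3 + v\right) = \left(-3 + v\right) \left(10 + M\right)$)
$Z = -74$ ($Z = -2 - 72 = -74$)
$o{\left(Y,b \right)} = \frac{5}{2} - \frac{b}{4}$ ($o{\left(Y,b \right)} = 2 - \frac{-2 + b}{4} = 2 - \left(- \frac{1}{2} + \frac{b}{4}\right) = \frac{5}{2} - \frac{b}{4}$)
$G{\left(U,H \right)} = 0$ ($G{\left(U,H \right)} = \left(1 - 1\right) \left(\frac{5}{2} - \frac{U}{4}\right) U = 0 U \left(\frac{5}{2} - \frac{U}{4}\right) = 0$)
$- G{\left(f{\left(5,-6 \right)},Z \right)} = \left(-1\right) 0 = 0$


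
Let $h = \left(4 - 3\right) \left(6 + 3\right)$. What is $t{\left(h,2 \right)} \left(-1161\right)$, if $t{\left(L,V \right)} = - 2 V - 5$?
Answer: $10449$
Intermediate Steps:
$h = 9$ ($h = 1 \cdot 9 = 9$)
$t{\left(L,V \right)} = -5 - 2 V$
$t{\left(h,2 \right)} \left(-1161\right) = \left(-5 - 4\right) \left(-1161\right) = \left(-9\right) \left(-1161\right) = 10449$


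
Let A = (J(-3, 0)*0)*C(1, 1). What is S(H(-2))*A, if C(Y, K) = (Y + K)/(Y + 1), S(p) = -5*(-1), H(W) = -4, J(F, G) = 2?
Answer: 0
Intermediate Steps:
S(p) = 5
C(Y, K) = (K + Y)/(1 + Y)
A = 0 (A = (2*0)*((1 + 1)/(1 + 1)) = 0*(2/2) = 0*((½)*2) = 0*1 = 0)
S(H(-2))*A = 5*0 = 0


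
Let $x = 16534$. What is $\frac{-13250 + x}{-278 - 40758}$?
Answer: $- \frac{821}{10259} \approx -0.080027$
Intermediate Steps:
$\frac{-13250 + x}{-278 - 40758} = \frac{-13250 + 16534}{-278 - 40758} = \frac{3284}{-41036} = 3284 \left(- \frac{1}{41036}\right) = - \frac{821}{10259}$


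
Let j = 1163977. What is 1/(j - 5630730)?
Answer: -1/4466753 ≈ -2.2388e-7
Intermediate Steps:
1/(j - 5630730) = 1/(1163977 - 5630730) = 1/(-4466753) = -1/4466753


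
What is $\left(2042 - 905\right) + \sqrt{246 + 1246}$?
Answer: $1137 + 2 \sqrt{373} \approx 1175.6$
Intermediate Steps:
$\left(2042 - 905\right) + \sqrt{246 + 1246} = 1137 + \sqrt{1492} = 1137 + 2 \sqrt{373}$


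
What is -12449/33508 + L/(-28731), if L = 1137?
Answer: -131923605/320906116 ≈ -0.41110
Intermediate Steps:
-12449/33508 + L/(-28731) = -12449/33508 + 1137/(-28731) = -12449*1/33508 + 1137*(-1/28731) = -12449/33508 - 379/9577 = -131923605/320906116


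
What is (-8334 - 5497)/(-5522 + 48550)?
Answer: -13831/43028 ≈ -0.32144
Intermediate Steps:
(-8334 - 5497)/(-5522 + 48550) = -13831/43028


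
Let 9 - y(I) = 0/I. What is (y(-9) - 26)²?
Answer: 289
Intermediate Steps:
y(I) = 9 (y(I) = 9 - 0/I = 9 - 1*0 = 9 + 0 = 9)
(y(-9) - 26)² = (9 - 26)² = (-17)² = 289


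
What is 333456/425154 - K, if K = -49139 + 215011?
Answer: -11753468472/70859 ≈ -1.6587e+5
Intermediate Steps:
K = 165872
333456/425154 - K = 333456/425154 - 1*165872 = 333456*(1/425154) - 165872 = 55576/70859 - 165872 = -11753468472/70859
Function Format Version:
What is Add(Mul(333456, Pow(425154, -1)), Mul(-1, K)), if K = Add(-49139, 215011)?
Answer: Rational(-11753468472, 70859) ≈ -1.6587e+5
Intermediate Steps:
K = 165872
Add(Mul(333456, Pow(425154, -1)), Mul(-1, K)) = Add(Mul(333456, Pow(425154, -1)), Mul(-1, 165872)) = Add(Mul(333456, Rational(1, 425154)), -165872) = Add(Rational(55576, 70859), -165872) = Rational(-11753468472, 70859)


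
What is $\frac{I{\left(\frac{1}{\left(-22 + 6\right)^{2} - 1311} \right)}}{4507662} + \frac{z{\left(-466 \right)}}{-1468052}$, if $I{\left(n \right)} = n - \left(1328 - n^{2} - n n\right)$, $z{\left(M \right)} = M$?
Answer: $\frac{21007796918143}{920677892713659075} \approx 2.2818 \cdot 10^{-5}$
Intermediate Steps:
$I{\left(n \right)} = -1328 + n + 2 n^{2}$ ($I{\left(n \right)} = n + \left(\left(n^{2} + n^{2}\right) - 1328\right) = n + \left(2 n^{2} - 1328\right) = n + \left(-1328 + 2 n^{2}\right) = -1328 + n + 2 n^{2}$)
$\frac{I{\left(\frac{1}{\left(-22 + 6\right)^{2} - 1311} \right)}}{4507662} + \frac{z{\left(-466 \right)}}{-1468052} = \frac{-1328 + \frac{1}{\left(-22 + 6\right)^{2} - 1311} + 2 \left(\frac{1}{\left(-22 + 6\right)^{2} - 1311}\right)^{2}}{4507662} - \frac{466}{-1468052} = \left(-1328 + \frac{1}{\left(-16\right)^{2} - 1311} + 2 \left(\frac{1}{\left(-16\right)^{2} - 1311}\right)^{2}\right) \frac{1}{4507662} - - \frac{233}{734026} = \left(-1328 + \frac{1}{256 - 1311} + 2 \left(\frac{1}{256 - 1311}\right)^{2}\right) \frac{1}{4507662} + \frac{233}{734026} = \left(-1328 + \frac{1}{-1055} + 2 \left(\frac{1}{-1055}\right)^{2}\right) \frac{1}{4507662} + \frac{233}{734026} = \left(-1328 - \frac{1}{1055} + 2 \left(- \frac{1}{1055}\right)^{2}\right) \frac{1}{4507662} + \frac{233}{734026} = \left(-1328 - \frac{1}{1055} + 2 \cdot \frac{1}{1113025}\right) \frac{1}{4507662} + \frac{233}{734026} = \left(-1328 - \frac{1}{1055} + \frac{2}{1113025}\right) \frac{1}{4507662} + \frac{233}{734026} = \left(- \frac{1478098253}{1113025}\right) \frac{1}{4507662} + \frac{233}{734026} = - \frac{1478098253}{5017140497550} + \frac{233}{734026} = \frac{21007796918143}{920677892713659075}$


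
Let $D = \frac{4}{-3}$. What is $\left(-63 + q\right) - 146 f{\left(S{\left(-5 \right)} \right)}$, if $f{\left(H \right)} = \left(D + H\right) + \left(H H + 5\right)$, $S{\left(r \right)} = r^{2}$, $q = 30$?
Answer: $- \frac{286405}{3} \approx -95468.0$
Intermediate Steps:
$D = - \frac{4}{3}$ ($D = 4 \left(- \frac{1}{3}\right) = - \frac{4}{3} \approx -1.3333$)
$f{\left(H \right)} = \frac{11}{3} + H + H^{2}$ ($f{\left(H \right)} = \left(- \frac{4}{3} + H\right) + \left(H H + 5\right) = \left(- \frac{4}{3} + H\right) + \left(H^{2} + 5\right) = \left(- \frac{4}{3} + H\right) + \left(5 + H^{2}\right) = \frac{11}{3} + H + H^{2}$)
$\left(-63 + q\right) - 146 f{\left(S{\left(-5 \right)} \right)} = \left(-63 + 30\right) - 146 \left(\frac{11}{3} + \left(-5\right)^{2} + \left(\left(-5\right)^{2}\right)^{2}\right) = -33 - 146 \left(\frac{11}{3} + 25 + 25^{2}\right) = -33 - 146 \left(\frac{11}{3} + 25 + 625\right) = -33 - \frac{286306}{3} = - \frac{286405}{3}$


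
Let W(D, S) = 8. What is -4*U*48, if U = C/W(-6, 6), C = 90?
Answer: -2160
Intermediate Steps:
U = 45/4 (U = 90/8 = 90*(⅛) = 45/4 ≈ 11.250)
-4*U*48 = -4*45/4*48 = -45*48 = -2160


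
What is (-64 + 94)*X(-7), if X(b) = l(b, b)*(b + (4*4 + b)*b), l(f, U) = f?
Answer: 14700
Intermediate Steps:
X(b) = b*(b + b*(16 + b)) (X(b) = b*(b + (4*4 + b)*b) = b*(b + (16 + b)*b) = b*(b + b*(16 + b)))
(-64 + 94)*X(-7) = (-64 + 94)*((-7)²*(17 - 7)) = 30*(49*10) = 30*490 = 14700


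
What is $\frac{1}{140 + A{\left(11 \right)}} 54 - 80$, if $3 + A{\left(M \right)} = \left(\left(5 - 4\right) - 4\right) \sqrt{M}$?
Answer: $- \frac{743101}{9335} + \frac{81 \sqrt{11}}{9335} \approx -79.575$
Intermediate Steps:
$A{\left(M \right)} = -3 - 3 \sqrt{M}$ ($A{\left(M \right)} = -3 + \left(\left(5 - 4\right) - 4\right) \sqrt{M} = -3 + \left(1 - 4\right) \sqrt{M} = -3 - 3 \sqrt{M}$)
$\frac{1}{140 + A{\left(11 \right)}} 54 - 80 = \frac{1}{140 - \left(3 + 3 \sqrt{11}\right)} 54 - 80 = \frac{1}{137 - 3 \sqrt{11}} \cdot 54 - 80 = \frac{54}{137 - 3 \sqrt{11}} - 80 = -80 + \frac{54}{137 - 3 \sqrt{11}}$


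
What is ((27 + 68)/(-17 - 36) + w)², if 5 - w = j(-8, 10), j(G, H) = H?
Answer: 129600/2809 ≈ 46.137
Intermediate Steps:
w = -5 (w = 5 - 1*10 = 5 - 10 = -5)
((27 + 68)/(-17 - 36) + w)² = ((27 + 68)/(-17 - 36) - 5)² = (95/(-53) - 5)² = (95*(-1/53) - 5)² = (-95/53 - 5)² = (-360/53)² = 129600/2809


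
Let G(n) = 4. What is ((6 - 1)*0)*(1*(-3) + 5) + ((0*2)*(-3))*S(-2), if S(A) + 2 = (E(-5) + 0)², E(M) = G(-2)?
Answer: 0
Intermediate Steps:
E(M) = 4
S(A) = 14 (S(A) = -2 + (4 + 0)² = -2 + 4² = -2 + 16 = 14)
((6 - 1)*0)*(1*(-3) + 5) + ((0*2)*(-3))*S(-2) = ((6 - 1)*0)*(1*(-3) + 5) + ((0*2)*(-3))*14 = (5*0)*(-3 + 5) + (0*(-3))*14 = 0*2 + 0*14 = 0 + 0 = 0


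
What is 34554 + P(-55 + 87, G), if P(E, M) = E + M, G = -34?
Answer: 34552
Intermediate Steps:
34554 + P(-55 + 87, G) = 34554 + ((-55 + 87) - 34) = 34554 + (32 - 34) = 34554 - 2 = 34552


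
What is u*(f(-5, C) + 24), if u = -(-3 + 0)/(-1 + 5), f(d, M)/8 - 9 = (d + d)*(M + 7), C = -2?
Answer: -228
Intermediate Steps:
f(d, M) = 72 + 16*d*(7 + M) (f(d, M) = 72 + 8*((d + d)*(M + 7)) = 72 + 8*((2*d)*(7 + M)) = 72 + 8*(2*d*(7 + M)) = 72 + 16*d*(7 + M))
u = ¾ (u = -(-3)/4 = -1*(-¾) = ¾ ≈ 0.75000)
u*(f(-5, C) + 24) = 3*((72 + 112*(-5) + 16*(-2)*(-5)) + 24)/4 = 3*((72 - 560 + 160) + 24)/4 = 3*(-328 + 24)/4 = (¾)*(-304) = -228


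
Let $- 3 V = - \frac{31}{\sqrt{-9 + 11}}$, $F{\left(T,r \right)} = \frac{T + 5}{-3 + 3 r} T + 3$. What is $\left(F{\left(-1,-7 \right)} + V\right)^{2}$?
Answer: $\frac{761}{12} + \frac{589 \sqrt{2}}{18} \approx 109.69$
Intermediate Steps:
$F{\left(T,r \right)} = 3 + \frac{T \left(5 + T\right)}{-3 + 3 r}$ ($F{\left(T,r \right)} = \frac{5 + T}{-3 + 3 r} T + 3 = \frac{T \left(5 + T\right)}{-3 + 3 r} + 3 = 3 + \frac{T \left(5 + T\right)}{-3 + 3 r}$)
$V = \frac{31 \sqrt{2}}{6}$ ($V = - \frac{\left(-31\right) \frac{1}{\sqrt{-9 + 11}}}{3} = - \frac{\left(-31\right) \frac{1}{\sqrt{2}}}{3} = - \frac{\left(-31\right) \frac{\sqrt{2}}{2}}{3} = - \frac{\left(- \frac{31}{2}\right) \sqrt{2}}{3} = \frac{31 \sqrt{2}}{6} \approx 7.3068$)
$\left(F{\left(-1,-7 \right)} + V\right)^{2} = \left(\frac{-9 + \left(-1\right)^{2} + 5 \left(-1\right) + 9 \left(-7\right)}{3 \left(-1 - 7\right)} + \frac{31 \sqrt{2}}{6}\right)^{2} = \left(\frac{-9 + 1 - 5 - 63}{3 \left(-8\right)} + \frac{31 \sqrt{2}}{6}\right)^{2} = \left(\frac{1}{3} \left(- \frac{1}{8}\right) \left(-76\right) + \frac{31 \sqrt{2}}{6}\right)^{2} = \left(\frac{19}{6} + \frac{31 \sqrt{2}}{6}\right)^{2}$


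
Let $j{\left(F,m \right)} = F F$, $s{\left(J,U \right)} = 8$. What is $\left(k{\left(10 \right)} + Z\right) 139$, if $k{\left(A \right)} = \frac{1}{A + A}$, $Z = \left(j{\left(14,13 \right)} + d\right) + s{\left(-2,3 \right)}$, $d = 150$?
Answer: $\frac{984259}{20} \approx 49213.0$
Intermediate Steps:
$j{\left(F,m \right)} = F^{2}$
$Z = 354$ ($Z = \left(14^{2} + 150\right) + 8 = \left(196 + 150\right) + 8 = 346 + 8 = 354$)
$k{\left(A \right)} = \frac{1}{2 A}$
$\left(k{\left(10 \right)} + Z\right) 139 = \left(\frac{1}{2 \cdot 10} + 354\right) 139 = \left(\frac{1}{2} \cdot \frac{1}{10} + 354\right) 139 = \left(\frac{1}{20} + 354\right) 139 = \frac{7081}{20} \cdot 139 = \frac{984259}{20}$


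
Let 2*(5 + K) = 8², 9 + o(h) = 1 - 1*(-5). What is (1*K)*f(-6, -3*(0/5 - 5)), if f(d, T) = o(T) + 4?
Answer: 27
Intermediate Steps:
o(h) = -3 (o(h) = -9 + (1 - 1*(-5)) = -9 + (1 + 5) = -9 + 6 = -3)
K = 27 (K = -5 + (½)*8² = -5 + (½)*64 = -5 + 32 = 27)
f(d, T) = 1 (f(d, T) = -3 + 4 = 1)
(1*K)*f(-6, -3*(0/5 - 5)) = (1*27)*1 = 27*1 = 27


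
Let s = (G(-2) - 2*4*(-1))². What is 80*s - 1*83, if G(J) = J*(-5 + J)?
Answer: 38637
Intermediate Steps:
s = 484 (s = (-2*(-5 - 2) - 2*4*(-1))² = (-2*(-7) - 8*(-1))² = (14 + 8)² = 22² = 484)
80*s - 1*83 = 80*484 - 1*83 = 38720 - 83 = 38637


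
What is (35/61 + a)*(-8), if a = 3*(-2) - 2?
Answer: 3624/61 ≈ 59.410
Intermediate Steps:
a = -8 (a = -6 - 2 = -8)
(35/61 + a)*(-8) = (35/61 - 8)*(-8) = -453/61*(-8) = 3624/61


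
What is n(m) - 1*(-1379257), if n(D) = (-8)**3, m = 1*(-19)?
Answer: 1378745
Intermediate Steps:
m = -19
n(D) = -512
n(m) - 1*(-1379257) = -512 - 1*(-1379257) = -512 + 1379257 = 1378745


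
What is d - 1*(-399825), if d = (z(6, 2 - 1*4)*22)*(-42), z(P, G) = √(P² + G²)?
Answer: 399825 - 1848*√10 ≈ 3.9398e+5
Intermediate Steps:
z(P, G) = √(G² + P²)
d = -1848*√10 (d = (√((2 - 1*4)² + 6²)*22)*(-42) = (√((2 - 4)² + 36)*22)*(-42) = (√((-2)² + 36)*22)*(-42) = (√(4 + 36)*22)*(-42) = (√40*22)*(-42) = ((2*√10)*22)*(-42) = (44*√10)*(-42) = -1848*√10 ≈ -5843.9)
d - 1*(-399825) = -1848*√10 - 1*(-399825) = -1848*√10 + 399825 = 399825 - 1848*√10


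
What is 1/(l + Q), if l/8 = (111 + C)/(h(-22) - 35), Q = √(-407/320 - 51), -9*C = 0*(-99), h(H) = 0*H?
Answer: -1989120/54564931 - 1960*I*√83635/54564931 ≈ -0.036454 - 0.010388*I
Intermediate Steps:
h(H) = 0
C = 0 (C = -0*(-99) = -⅑*0 = 0)
Q = I*√83635/40 (Q = √(-407*1/320 - 51) = √(-407/320 - 51) = √(-16727/320) = I*√83635/40 ≈ 7.2299*I)
l = -888/35 (l = 8*((111 + 0)/(0 - 35)) = 8*(111/(-35)) = 8*(111*(-1/35)) = 8*(-111/35) = -888/35 ≈ -25.371)
1/(l + Q) = 1/(-888/35 + I*√83635/40)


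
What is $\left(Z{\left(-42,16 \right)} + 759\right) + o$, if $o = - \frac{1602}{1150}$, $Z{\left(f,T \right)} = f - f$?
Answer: $\frac{435624}{575} \approx 757.61$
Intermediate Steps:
$Z{\left(f,T \right)} = 0$
$o = - \frac{801}{575}$ ($o = \left(-1602\right) \frac{1}{1150} = - \frac{801}{575} \approx -1.393$)
$\left(Z{\left(-42,16 \right)} + 759\right) + o = \left(0 + 759\right) - \frac{801}{575} = 759 - \frac{801}{575} = \frac{435624}{575}$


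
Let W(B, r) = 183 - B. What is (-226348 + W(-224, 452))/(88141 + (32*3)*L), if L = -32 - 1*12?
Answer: -225941/83917 ≈ -2.6924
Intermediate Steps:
L = -44 (L = -32 - 12 = -44)
(-226348 + W(-224, 452))/(88141 + (32*3)*L) = (-226348 + (183 - 1*(-224)))/(88141 + (32*3)*(-44)) = (-226348 + (183 + 224))/(88141 + 96*(-44)) = (-226348 + 407)/(88141 - 4224) = -225941/83917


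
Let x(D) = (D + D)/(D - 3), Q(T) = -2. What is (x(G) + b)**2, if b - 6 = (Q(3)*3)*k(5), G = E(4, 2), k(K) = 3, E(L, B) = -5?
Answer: 1849/16 ≈ 115.56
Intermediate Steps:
G = -5
x(D) = 2*D/(-3 + D) (x(D) = (2*D)/(-3 + D) = 2*D/(-3 + D))
b = -12 (b = 6 - 2*3*3 = 6 - 6*3 = 6 - 18 = -12)
(x(G) + b)**2 = (2*(-5)/(-3 - 5) - 12)**2 = (2*(-5)/(-8) - 12)**2 = (2*(-5)*(-1/8) - 12)**2 = (5/4 - 12)**2 = (-43/4)**2 = 1849/16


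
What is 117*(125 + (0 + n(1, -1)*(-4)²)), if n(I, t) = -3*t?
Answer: 20241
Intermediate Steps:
117*(125 + (0 + n(1, -1)*(-4)²)) = 117*(125 + (0 - 3*(-1)*(-4)²)) = 117*(125 + (0 + 3*16)) = 117*(125 + (0 + 48)) = 117*(125 + 48) = 117*173 = 20241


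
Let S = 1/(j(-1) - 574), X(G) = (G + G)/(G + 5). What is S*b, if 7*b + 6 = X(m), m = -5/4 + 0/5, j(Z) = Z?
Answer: 4/2415 ≈ 0.0016563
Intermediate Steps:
m = -5/4 (m = -5*1/4 + 0*(1/5) = -5/4 + 0 = -5/4 ≈ -1.2500)
X(G) = 2*G/(5 + G) (X(G) = (2*G)/(5 + G) = 2*G/(5 + G))
b = -20/21 (b = -6/7 + (2*(-5/4)/(5 - 5/4))/7 = -6/7 + (2*(-5/4)/(15/4))/7 = -6/7 + (2*(-5/4)*(4/15))/7 = -6/7 + (1/7)*(-2/3) = -6/7 - 2/21 = -20/21 ≈ -0.95238)
S = -1/575 (S = 1/(-1 - 574) = 1/(-575) = -1/575 ≈ -0.0017391)
S*b = -1/575*(-20/21) = 4/2415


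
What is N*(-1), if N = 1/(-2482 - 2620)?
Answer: 1/5102 ≈ 0.00019600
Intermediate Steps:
N = -1/5102 (N = 1/(-5102) = -1/5102 ≈ -0.00019600)
N*(-1) = -1/5102*(-1) = 1/5102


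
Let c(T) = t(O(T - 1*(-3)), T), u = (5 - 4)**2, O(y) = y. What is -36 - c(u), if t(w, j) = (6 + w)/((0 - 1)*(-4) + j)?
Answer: -38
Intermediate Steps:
u = 1 (u = 1**2 = 1)
t(w, j) = (6 + w)/(4 + j) (t(w, j) = (6 + w)/(-1*(-4) + j) = (6 + w)/(4 + j))
c(T) = (9 + T)/(4 + T) (c(T) = (6 + (T - 1*(-3)))/(4 + T) = (6 + (T + 3))/(4 + T) = (6 + (3 + T))/(4 + T) = (9 + T)/(4 + T))
-36 - c(u) = -36 - (9 + 1)/(4 + 1) = -36 - 10/5 = -36 - 1*2 = -36 - 2 = -38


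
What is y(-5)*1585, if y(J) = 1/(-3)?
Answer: -1585/3 ≈ -528.33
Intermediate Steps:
y(J) = -1/3
y(-5)*1585 = -1/3*1585 = -1585/3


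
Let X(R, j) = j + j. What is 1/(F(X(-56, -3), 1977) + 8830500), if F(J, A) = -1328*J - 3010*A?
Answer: 1/2887698 ≈ 3.4630e-7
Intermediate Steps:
X(R, j) = 2*j
F(J, A) = -3010*A - 1328*J
1/(F(X(-56, -3), 1977) + 8830500) = 1/((-3010*1977 - 2656*(-3)) + 8830500) = 1/((-5950770 - 1328*(-6)) + 8830500) = 1/((-5950770 + 7968) + 8830500) = 1/(-5942802 + 8830500) = 1/2887698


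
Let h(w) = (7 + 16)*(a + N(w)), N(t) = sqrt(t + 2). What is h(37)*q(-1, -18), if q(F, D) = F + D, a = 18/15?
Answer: -2622/5 - 437*sqrt(39) ≈ -3253.5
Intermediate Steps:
N(t) = sqrt(2 + t)
a = 6/5 (a = 18*(1/15) = 6/5 ≈ 1.2000)
h(w) = 138/5 + 23*sqrt(2 + w) (h(w) = (7 + 16)*(6/5 + sqrt(2 + w)) = 23*(6/5 + sqrt(2 + w)) = 138/5 + 23*sqrt(2 + w))
q(F, D) = D + F
h(37)*q(-1, -18) = (138/5 + 23*sqrt(2 + 37))*(-18 - 1) = (138/5 + 23*sqrt(39))*(-19) = -2622/5 - 437*sqrt(39)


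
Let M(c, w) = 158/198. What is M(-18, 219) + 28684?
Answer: 2839795/99 ≈ 28685.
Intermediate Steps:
M(c, w) = 79/99 (M(c, w) = 158*(1/198) = 79/99)
M(-18, 219) + 28684 = 79/99 + 28684 = 2839795/99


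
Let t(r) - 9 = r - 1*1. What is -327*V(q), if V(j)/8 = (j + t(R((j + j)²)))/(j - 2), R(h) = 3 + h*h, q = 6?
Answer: -13572462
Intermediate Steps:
R(h) = 3 + h²
t(r) = 8 + r (t(r) = 9 + (r - 1*1) = 9 + (r - 1) = 9 + (-1 + r) = 8 + r)
V(j) = 8*(11 + j + 16*j⁴)/(-2 + j) (V(j) = 8*((j + (8 + (3 + ((j + j)²)²)))/(j - 2)) = 8*((j + (8 + (3 + ((2*j)²)²)))/(-2 + j)) = 8*((j + (8 + (3 + (4*j²)²)))/(-2 + j)) = 8*((j + (8 + (3 + 16*j⁴)))/(-2 + j)) = 8*((j + (11 + 16*j⁴))/(-2 + j)) = 8*((11 + j + 16*j⁴)/(-2 + j)) = 8*(11 + j + 16*j⁴)/(-2 + j))
-327*V(q) = -2616*(11 + 6 + 16*6⁴)/(-2 + 6) = -2616*(11 + 6 + 16*1296)/4 = -2616*(11 + 6 + 20736)/4 = -2616*20753/4 = -327*41506 = -13572462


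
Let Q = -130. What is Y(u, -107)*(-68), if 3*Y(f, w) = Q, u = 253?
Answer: 8840/3 ≈ 2946.7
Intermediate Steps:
Y(f, w) = -130/3 (Y(f, w) = (1/3)*(-130) = -130/3)
Y(u, -107)*(-68) = -130/3*(-68) = 8840/3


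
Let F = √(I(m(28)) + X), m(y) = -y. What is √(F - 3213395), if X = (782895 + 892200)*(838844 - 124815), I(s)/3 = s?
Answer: √(-3213395 + 3*√132896267519) ≈ 1455.9*I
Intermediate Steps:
I(s) = 3*s
X = 1196066407755 (X = 1675095*714029 = 1196066407755)
F = 3*√132896267519 (F = √(3*(-1*28) + 1196066407755) = √(3*(-28) + 1196066407755) = √(-84 + 1196066407755) = √1196066407671 = 3*√132896267519 ≈ 1.0936e+6)
√(F - 3213395) = √(3*√132896267519 - 3213395) = √(-3213395 + 3*√132896267519)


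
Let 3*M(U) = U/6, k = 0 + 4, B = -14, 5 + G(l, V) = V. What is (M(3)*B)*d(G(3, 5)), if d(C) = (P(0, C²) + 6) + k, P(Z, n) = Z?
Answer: -70/3 ≈ -23.333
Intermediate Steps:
G(l, V) = -5 + V
k = 4
M(U) = U/18 (M(U) = (U/6)/3 = U/18)
d(C) = 10 (d(C) = (0 + 6) + 4 = 6 + 4 = 10)
(M(3)*B)*d(G(3, 5)) = (((1/18)*3)*(-14))*10 = ((⅙)*(-14))*10 = -7/3*10 = -70/3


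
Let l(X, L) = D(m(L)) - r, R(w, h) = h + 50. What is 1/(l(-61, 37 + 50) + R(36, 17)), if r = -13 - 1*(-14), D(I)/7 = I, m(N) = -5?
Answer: 1/31 ≈ 0.032258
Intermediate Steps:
R(w, h) = 50 + h
D(I) = 7*I
r = 1 (r = -13 + 14 = 1)
l(X, L) = -36 (l(X, L) = 7*(-5) - 1*1 = -35 - 1 = -36)
1/(l(-61, 37 + 50) + R(36, 17)) = 1/(-36 + (50 + 17)) = 1/(-36 + 67) = 1/31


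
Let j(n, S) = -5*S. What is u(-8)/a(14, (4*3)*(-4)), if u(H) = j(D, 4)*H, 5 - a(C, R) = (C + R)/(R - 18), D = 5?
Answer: 1320/37 ≈ 35.676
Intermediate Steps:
a(C, R) = 5 - (C + R)/(-18 + R) (a(C, R) = 5 - (C + R)/(R - 18) = 5 - (C + R)/(-18 + R))
u(H) = -20*H (u(H) = (-5*4)*H = -20*H)
u(-8)/a(14, (4*3)*(-4)) = (-20*(-8))/(((-90 - 1*14 + 4*((4*3)*(-4)))/(-18 + (4*3)*(-4)))) = 160/(((-90 - 14 + 4*(12*(-4)))/(-18 + 12*(-4)))) = 160/(((-90 - 14 + 4*(-48))/(-18 - 48))) = 160/(((-90 - 14 - 192)/(-66))) = 160/((-1/66*(-296))) = 160/(148/33) = 160*(33/148) = 1320/37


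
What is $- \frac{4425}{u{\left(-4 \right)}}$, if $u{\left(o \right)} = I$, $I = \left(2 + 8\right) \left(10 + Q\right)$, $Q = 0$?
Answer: $- \frac{177}{4} \approx -44.25$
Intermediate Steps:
$I = 100$ ($I = \left(2 + 8\right) \left(10 + 0\right) = 10 \cdot 10 = 100$)
$u{\left(o \right)} = 100$
$- \frac{4425}{u{\left(-4 \right)}} = - \frac{4425}{100} = \left(-4425\right) \frac{1}{100} = - \frac{177}{4}$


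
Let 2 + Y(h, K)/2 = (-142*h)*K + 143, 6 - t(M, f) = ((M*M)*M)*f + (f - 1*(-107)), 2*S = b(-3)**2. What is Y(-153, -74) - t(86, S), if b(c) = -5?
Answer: 9471295/2 ≈ 4.7356e+6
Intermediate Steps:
S = 25/2 (S = (1/2)*(-5)**2 = (1/2)*25 = 25/2 ≈ 12.500)
t(M, f) = -101 - f - f*M**3 (t(M, f) = 6 - (((M*M)*M)*f + (f - 1*(-107))) = 6 - ((M**2*M)*f + (f + 107)) = 6 - (M**3*f + (107 + f)) = 6 - (f*M**3 + (107 + f)) = 6 - (107 + f + f*M**3) = 6 + (-107 - f - f*M**3) = -101 - f - f*M**3)
Y(h, K) = 282 - 284*K*h (Y(h, K) = -4 + 2*((-142*h)*K + 143) = -4 + 2*(-142*K*h + 143) = -4 + 2*(143 - 142*K*h) = -4 + (286 - 284*K*h) = 282 - 284*K*h)
Y(-153, -74) - t(86, S) = (282 - 284*(-74)*(-153)) - (-101 - 1*25/2 - 1*25/2*86**3) = (282 - 3215448) - (-101 - 25/2 - 1*25/2*636056) = -3215166 - (-101 - 25/2 - 7950700) = -3215166 - 1*(-15901627/2) = -3215166 + 15901627/2 = 9471295/2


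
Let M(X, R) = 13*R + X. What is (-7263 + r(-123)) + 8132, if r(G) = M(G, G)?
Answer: -853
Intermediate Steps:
M(X, R) = X + 13*R
r(G) = 14*G (r(G) = G + 13*G = 14*G)
(-7263 + r(-123)) + 8132 = (-7263 + 14*(-123)) + 8132 = (-7263 - 1722) + 8132 = -8985 + 8132 = -853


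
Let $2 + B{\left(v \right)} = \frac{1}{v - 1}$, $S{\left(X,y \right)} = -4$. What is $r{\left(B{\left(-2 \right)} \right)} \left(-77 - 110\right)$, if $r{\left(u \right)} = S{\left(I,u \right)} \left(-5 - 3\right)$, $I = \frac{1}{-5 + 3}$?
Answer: $-5984$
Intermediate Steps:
$I = - \frac{1}{2}$ ($I = \frac{1}{-2} = - \frac{1}{2} \approx -0.5$)
$B{\left(v \right)} = -2 + \frac{1}{-1 + v}$ ($B{\left(v \right)} = -2 + \frac{1}{v - 1} = -2 + \frac{1}{-1 + v}$)
$r{\left(u \right)} = 32$ ($r{\left(u \right)} = - 4 \left(-5 - 3\right) = \left(-4\right) \left(-8\right) = 32$)
$r{\left(B{\left(-2 \right)} \right)} \left(-77 - 110\right) = 32 \left(-77 - 110\right) = 32 \left(-187\right) = -5984$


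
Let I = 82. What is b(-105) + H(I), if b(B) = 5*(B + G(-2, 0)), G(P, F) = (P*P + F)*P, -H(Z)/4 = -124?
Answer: -69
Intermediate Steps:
H(Z) = 496 (H(Z) = -4*(-124) = 496)
G(P, F) = P*(F + P²) (G(P, F) = (P² + F)*P = (F + P²)*P = P*(F + P²))
b(B) = -40 + 5*B (b(B) = 5*(B - 2*(0 + (-2)²)) = 5*(B - 2*(0 + 4)) = 5*(B - 2*4) = 5*(B - 8) = 5*(-8 + B) = -40 + 5*B)
b(-105) + H(I) = (-40 + 5*(-105)) + 496 = (-40 - 525) + 496 = -565 + 496 = -69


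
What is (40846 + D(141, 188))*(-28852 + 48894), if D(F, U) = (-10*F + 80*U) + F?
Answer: 1094633914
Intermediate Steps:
D(F, U) = -9*F + 80*U
(40846 + D(141, 188))*(-28852 + 48894) = (40846 + (-9*141 + 80*188))*(-28852 + 48894) = (40846 + (-1269 + 15040))*20042 = (40846 + 13771)*20042 = 54617*20042 = 1094633914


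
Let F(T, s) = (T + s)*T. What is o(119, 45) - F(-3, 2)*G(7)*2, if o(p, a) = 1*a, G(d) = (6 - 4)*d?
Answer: -39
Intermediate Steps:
G(d) = 2*d
o(p, a) = a
F(T, s) = T*(T + s)
o(119, 45) - F(-3, 2)*G(7)*2 = 45 - (-3*(-3 + 2))*(2*7)*2 = 45 - -3*(-1)*14*2 = 45 - 3*14*2 = 45 - 42*2 = 45 - 1*84 = 45 - 84 = -39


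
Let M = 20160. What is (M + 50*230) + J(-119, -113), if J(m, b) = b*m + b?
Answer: 44994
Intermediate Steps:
J(m, b) = b + b*m
(M + 50*230) + J(-119, -113) = (20160 + 50*230) - 113*(1 - 119) = (20160 + 11500) - 113*(-118) = 31660 + 13334 = 44994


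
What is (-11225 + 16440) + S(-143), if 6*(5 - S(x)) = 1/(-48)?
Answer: 1503361/288 ≈ 5220.0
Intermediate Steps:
S(x) = 1441/288 (S(x) = 5 - 1/6/(-48) = 5 - 1/6*(-1/48) = 5 + 1/288 = 1441/288)
(-11225 + 16440) + S(-143) = (-11225 + 16440) + 1441/288 = 5215 + 1441/288 = 1503361/288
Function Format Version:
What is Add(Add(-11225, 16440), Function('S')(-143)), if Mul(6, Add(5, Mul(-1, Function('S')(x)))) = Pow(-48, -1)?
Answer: Rational(1503361, 288) ≈ 5220.0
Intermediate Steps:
Function('S')(x) = Rational(1441, 288) (Function('S')(x) = Add(5, Mul(Rational(-1, 6), Pow(-48, -1))) = Add(5, Mul(Rational(-1, 6), Rational(-1, 48))) = Add(5, Rational(1, 288)) = Rational(1441, 288))
Add(Add(-11225, 16440), Function('S')(-143)) = Add(Add(-11225, 16440), Rational(1441, 288)) = Add(5215, Rational(1441, 288)) = Rational(1503361, 288)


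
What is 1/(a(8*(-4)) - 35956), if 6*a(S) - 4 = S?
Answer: -3/107882 ≈ -2.7808e-5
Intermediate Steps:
a(S) = ⅔ + S/6
1/(a(8*(-4)) - 35956) = 1/((⅔ + (8*(-4))/6) - 35956) = 1/((⅔ + (⅙)*(-32)) - 35956) = 1/((⅔ - 16/3) - 35956) = 1/(-14/3 - 35956) = 1/(-107882/3) = -3/107882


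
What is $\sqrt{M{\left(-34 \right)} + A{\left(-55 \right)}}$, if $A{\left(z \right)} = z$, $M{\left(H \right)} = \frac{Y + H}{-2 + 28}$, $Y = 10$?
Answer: $\frac{i \sqrt{9451}}{13} \approx 7.4782 i$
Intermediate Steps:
$M{\left(H \right)} = \frac{5}{13} + \frac{H}{26}$ ($M{\left(H \right)} = \frac{10 + H}{-2 + 28} = \frac{10 + H}{26} = \left(10 + H\right) \frac{1}{26} = \frac{5}{13} + \frac{H}{26}$)
$\sqrt{M{\left(-34 \right)} + A{\left(-55 \right)}} = \sqrt{\left(\frac{5}{13} + \frac{1}{26} \left(-34\right)\right) - 55} = \sqrt{\left(\frac{5}{13} - \frac{17}{13}\right) - 55} = \sqrt{- \frac{12}{13} - 55} = \sqrt{- \frac{727}{13}} = \frac{i \sqrt{9451}}{13}$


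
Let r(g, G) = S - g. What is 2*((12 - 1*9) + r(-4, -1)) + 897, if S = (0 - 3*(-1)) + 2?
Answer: 921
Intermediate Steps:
S = 5 (S = (0 + 3) + 2 = 3 + 2 = 5)
r(g, G) = 5 - g
2*((12 - 1*9) + r(-4, -1)) + 897 = 2*((12 - 1*9) + (5 - 1*(-4))) + 897 = 2*((12 - 9) + (5 + 4)) + 897 = 2*(3 + 9) + 897 = 2*12 + 897 = 24 + 897 = 921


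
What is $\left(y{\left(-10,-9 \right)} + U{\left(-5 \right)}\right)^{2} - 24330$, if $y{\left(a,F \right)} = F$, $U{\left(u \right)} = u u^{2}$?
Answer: $-6374$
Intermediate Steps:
$U{\left(u \right)} = u^{3}$
$\left(y{\left(-10,-9 \right)} + U{\left(-5 \right)}\right)^{2} - 24330 = \left(-9 + \left(-5\right)^{3}\right)^{2} - 24330 = \left(-9 - 125\right)^{2} - 24330 = \left(-134\right)^{2} - 24330 = 17956 - 24330 = -6374$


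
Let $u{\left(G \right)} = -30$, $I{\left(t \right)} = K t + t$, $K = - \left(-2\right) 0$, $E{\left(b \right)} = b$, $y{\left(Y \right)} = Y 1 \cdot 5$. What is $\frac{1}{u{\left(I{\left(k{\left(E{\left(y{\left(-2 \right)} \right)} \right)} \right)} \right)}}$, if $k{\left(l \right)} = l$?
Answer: $- \frac{1}{30} \approx -0.033333$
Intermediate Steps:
$y{\left(Y \right)} = 5 Y$ ($y{\left(Y \right)} = Y 5 = 5 Y$)
$K = 0$ ($K = \left(-1\right) 0 = 0$)
$I{\left(t \right)} = t$ ($I{\left(t \right)} = 0 t + t = 0 + t = t$)
$\frac{1}{u{\left(I{\left(k{\left(E{\left(y{\left(-2 \right)} \right)} \right)} \right)} \right)}} = \frac{1}{-30} = - \frac{1}{30}$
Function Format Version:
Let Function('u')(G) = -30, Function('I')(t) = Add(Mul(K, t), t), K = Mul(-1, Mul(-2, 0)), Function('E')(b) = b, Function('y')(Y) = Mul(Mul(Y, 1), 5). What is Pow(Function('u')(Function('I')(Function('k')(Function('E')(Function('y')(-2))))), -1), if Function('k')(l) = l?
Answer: Rational(-1, 30) ≈ -0.033333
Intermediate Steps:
Function('y')(Y) = Mul(5, Y) (Function('y')(Y) = Mul(Y, 5) = Mul(5, Y))
K = 0 (K = Mul(-1, 0) = 0)
Function('I')(t) = t (Function('I')(t) = Add(Mul(0, t), t) = Add(0, t) = t)
Pow(Function('u')(Function('I')(Function('k')(Function('E')(Function('y')(-2))))), -1) = Pow(-30, -1) = Rational(-1, 30)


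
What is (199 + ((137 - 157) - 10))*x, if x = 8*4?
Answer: 5408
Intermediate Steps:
x = 32
(199 + ((137 - 157) - 10))*x = (199 + ((137 - 157) - 10))*32 = (199 + (-20 - 10))*32 = (199 - 30)*32 = 169*32 = 5408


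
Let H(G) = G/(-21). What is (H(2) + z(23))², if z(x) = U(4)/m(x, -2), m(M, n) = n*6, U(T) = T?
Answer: 9/49 ≈ 0.18367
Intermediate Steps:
m(M, n) = 6*n
H(G) = -G/21 (H(G) = G*(-1/21) = -G/21)
z(x) = -⅓ (z(x) = 4/((6*(-2))) = 4/(-12) = 4*(-1/12) = -⅓)
(H(2) + z(23))² = (-1/21*2 - ⅓)² = (-2/21 - ⅓)² = (-3/7)² = 9/49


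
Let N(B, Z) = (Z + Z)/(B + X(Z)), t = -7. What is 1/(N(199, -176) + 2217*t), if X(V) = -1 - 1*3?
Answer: -195/3026557 ≈ -6.4430e-5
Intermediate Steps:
X(V) = -4 (X(V) = -1 - 3 = -4)
N(B, Z) = 2*Z/(-4 + B) (N(B, Z) = (Z + Z)/(B - 4) = (2*Z)/(-4 + B) = 2*Z/(-4 + B))
1/(N(199, -176) + 2217*t) = 1/(2*(-176)/(-4 + 199) + 2217*(-7)) = 1/(2*(-176)/195 - 15519) = 1/(2*(-176)*(1/195) - 15519) = 1/(-352/195 - 15519) = 1/(-3026557/195) = -195/3026557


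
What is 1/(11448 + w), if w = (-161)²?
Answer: 1/37369 ≈ 2.6760e-5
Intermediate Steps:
w = 25921
1/(11448 + w) = 1/(11448 + 25921) = 1/37369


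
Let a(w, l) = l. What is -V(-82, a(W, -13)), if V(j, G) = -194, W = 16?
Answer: 194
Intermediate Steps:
-V(-82, a(W, -13)) = -1*(-194) = 194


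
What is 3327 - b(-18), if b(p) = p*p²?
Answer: 9159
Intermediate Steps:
b(p) = p³
3327 - b(-18) = 3327 - 1*(-18)³ = 3327 - 1*(-5832) = 3327 + 5832 = 9159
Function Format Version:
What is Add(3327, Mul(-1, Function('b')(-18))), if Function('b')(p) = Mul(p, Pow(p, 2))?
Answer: 9159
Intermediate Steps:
Function('b')(p) = Pow(p, 3)
Add(3327, Mul(-1, Function('b')(-18))) = Add(3327, Mul(-1, Pow(-18, 3))) = Add(3327, Mul(-1, -5832)) = Add(3327, 5832) = 9159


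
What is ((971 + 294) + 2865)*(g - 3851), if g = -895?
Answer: -19600980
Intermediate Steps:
((971 + 294) + 2865)*(g - 3851) = ((971 + 294) + 2865)*(-895 - 3851) = (1265 + 2865)*(-4746) = 4130*(-4746) = -19600980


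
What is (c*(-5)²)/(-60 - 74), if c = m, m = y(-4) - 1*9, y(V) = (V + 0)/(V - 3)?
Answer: 1475/938 ≈ 1.5725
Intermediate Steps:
y(V) = V/(-3 + V)
m = -59/7 (m = -4/(-3 - 4) - 1*9 = -4/(-7) - 9 = -4*(-⅐) - 9 = 4/7 - 9 = -59/7 ≈ -8.4286)
c = -59/7 ≈ -8.4286
(c*(-5)²)/(-60 - 74) = (-59/7*(-5)²)/(-60 - 74) = -59/7*25/(-134) = -1475/7*(-1/134) = 1475/938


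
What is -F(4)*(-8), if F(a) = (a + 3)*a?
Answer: 224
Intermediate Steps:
F(a) = a*(3 + a) (F(a) = (3 + a)*a = a*(3 + a))
-F(4)*(-8) = -4*(3 + 4)*(-8) = -4*7*(-8) = -1*28*(-8) = -28*(-8) = 224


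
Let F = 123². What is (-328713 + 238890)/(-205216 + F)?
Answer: 89823/190087 ≈ 0.47254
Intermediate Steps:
F = 15129
(-328713 + 238890)/(-205216 + F) = (-328713 + 238890)/(-205216 + 15129) = -89823/(-190087) = -89823*(-1/190087) = 89823/190087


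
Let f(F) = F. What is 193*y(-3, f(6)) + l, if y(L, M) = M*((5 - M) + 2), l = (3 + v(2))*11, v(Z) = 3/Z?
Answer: 2415/2 ≈ 1207.5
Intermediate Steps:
l = 99/2 (l = (3 + 3/2)*11 = (9/2)*11 = 99/2 ≈ 49.500)
y(L, M) = M*(7 - M)
193*y(-3, f(6)) + l = 193*(6*(7 - 1*6)) + 99/2 = 193*(6*(7 - 6)) + 99/2 = 193*(6*1) + 99/2 = 193*6 + 99/2 = 1158 + 99/2 = 2415/2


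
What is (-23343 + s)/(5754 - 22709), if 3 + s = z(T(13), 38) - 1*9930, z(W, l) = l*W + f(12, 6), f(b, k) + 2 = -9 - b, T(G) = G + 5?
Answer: 6523/3391 ≈ 1.9236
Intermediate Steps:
T(G) = 5 + G
f(b, k) = -11 - b (f(b, k) = -2 + (-9 - b) = -11 - b)
z(W, l) = -23 + W*l (z(W, l) = l*W + (-11 - 1*12) = W*l + (-11 - 12) = W*l - 23 = -23 + W*l)
s = -9272 (s = -3 + ((-23 + (5 + 13)*38) - 1*9930) = -3 + ((-23 + 18*38) - 9930) = -3 + ((-23 + 684) - 9930) = -3 + (661 - 9930) = -3 - 9269 = -9272)
(-23343 + s)/(5754 - 22709) = (-23343 - 9272)/(5754 - 22709) = -32615/(-16955) = -32615*(-1/16955) = 6523/3391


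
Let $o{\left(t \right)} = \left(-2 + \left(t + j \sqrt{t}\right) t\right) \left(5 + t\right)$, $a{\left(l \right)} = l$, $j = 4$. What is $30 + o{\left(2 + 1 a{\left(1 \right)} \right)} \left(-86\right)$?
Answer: $-4786 - 8256 \sqrt{3} \approx -19086.0$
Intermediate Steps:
$o{\left(t \right)} = \left(-2 + t \left(t + 4 \sqrt{t}\right)\right) \left(5 + t\right)$ ($o{\left(t \right)} = \left(-2 + \left(t + 4 \sqrt{t}\right) t\right) \left(5 + t\right) = \left(-2 + t \left(t + 4 \sqrt{t}\right)\right) \left(5 + t\right)$)
$30 + o{\left(2 + 1 a{\left(1 \right)} \right)} \left(-86\right) = 30 + \left(-10 + \left(2 + 1 \cdot 1\right)^{3} - 2 \left(2 + 1 \cdot 1\right) + 4 \left(2 + 1 \cdot 1\right)^{\frac{5}{2}} + 5 \left(2 + 1 \cdot 1\right)^{2} + 20 \left(2 + 1 \cdot 1\right)^{\frac{3}{2}}\right) \left(-86\right) = 30 + \left(-10 + \left(2 + 1\right)^{3} - 2 \left(2 + 1\right) + 4 \left(2 + 1\right)^{\frac{5}{2}} + 5 \left(2 + 1\right)^{2} + 20 \left(2 + 1\right)^{\frac{3}{2}}\right) \left(-86\right) = 30 + \left(-10 + 3^{3} - 6 + 4 \cdot 3^{\frac{5}{2}} + 5 \cdot 3^{2} + 20 \cdot 3^{\frac{3}{2}}\right) \left(-86\right) = 30 + \left(-10 + 27 - 6 + 4 \cdot 9 \sqrt{3} + 5 \cdot 9 + 20 \cdot 3 \sqrt{3}\right) \left(-86\right) = 30 + \left(-10 + 27 - 6 + 36 \sqrt{3} + 45 + 60 \sqrt{3}\right) \left(-86\right) = 30 + \left(56 + 96 \sqrt{3}\right) \left(-86\right) = 30 - \left(4816 + 8256 \sqrt{3}\right) = -4786 - 8256 \sqrt{3}$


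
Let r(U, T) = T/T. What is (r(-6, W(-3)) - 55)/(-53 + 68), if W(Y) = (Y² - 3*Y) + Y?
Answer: -18/5 ≈ -3.6000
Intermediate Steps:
W(Y) = Y² - 2*Y
r(U, T) = 1
(r(-6, W(-3)) - 55)/(-53 + 68) = (1 - 55)/(-53 + 68) = -54/15 = (1/15)*(-54) = -18/5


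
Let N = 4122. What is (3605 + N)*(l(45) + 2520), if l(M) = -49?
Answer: 19093417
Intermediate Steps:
(3605 + N)*(l(45) + 2520) = (3605 + 4122)*(-49 + 2520) = 7727*2471 = 19093417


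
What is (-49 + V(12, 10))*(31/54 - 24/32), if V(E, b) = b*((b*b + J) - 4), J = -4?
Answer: -16549/108 ≈ -153.23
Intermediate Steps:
V(E, b) = b*(-8 + b²) (V(E, b) = b*((b*b - 4) - 4) = b*((b² - 4) - 4) = b*((-4 + b²) - 4) = b*(-8 + b²))
(-49 + V(12, 10))*(31/54 - 24/32) = (-49 + 10*(-8 + 10²))*(31/54 - 24/32) = (-49 + 10*(-8 + 100))*(31*(1/54) - 24*1/32) = (-49 + 10*92)*(31/54 - ¾) = (-49 + 920)*(-19/108) = 871*(-19/108) = -16549/108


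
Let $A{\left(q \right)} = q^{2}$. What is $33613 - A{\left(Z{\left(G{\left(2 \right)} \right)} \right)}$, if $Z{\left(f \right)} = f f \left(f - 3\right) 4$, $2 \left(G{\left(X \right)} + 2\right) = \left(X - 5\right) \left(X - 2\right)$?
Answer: $27213$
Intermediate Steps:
$G{\left(X \right)} = -2 + \frac{\left(-5 + X\right) \left(-2 + X\right)}{2}$ ($G{\left(X \right)} = -2 + \frac{\left(X - 5\right) \left(X - 2\right)}{2} = -2 + \frac{\left(-5 + X\right) \left(-2 + X\right)}{2}$)
$Z{\left(f \right)} = f^{2} \left(-12 + 4 f\right)$ ($Z{\left(f \right)} = f^{2} \left(-3 + f\right) 4 = f^{2} \left(-12 + 4 f\right)$)
$33613 - A{\left(Z{\left(G{\left(2 \right)} \right)} \right)} = 33613 - \left(4 \left(3 + \frac{2^{2}}{2} - 7\right)^{2} \left(-3 + \left(3 + \frac{2^{2}}{2} - 7\right)\right)\right)^{2} = 33613 - \left(4 \left(3 + \frac{1}{2} \cdot 4 - 7\right)^{2} \left(-3 + \left(3 + \frac{1}{2} \cdot 4 - 7\right)\right)\right)^{2} = 33613 - \left(4 \left(3 + 2 - 7\right)^{2} \left(-3 + \left(3 + 2 - 7\right)\right)\right)^{2} = 33613 - \left(4 \left(-2\right)^{2} \left(-3 - 2\right)\right)^{2} = 33613 - \left(4 \cdot 4 \left(-5\right)\right)^{2} = 33613 - \left(-80\right)^{2} = 33613 - 6400 = 27213$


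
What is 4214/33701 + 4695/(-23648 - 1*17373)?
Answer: 14636299/1382448721 ≈ 0.010587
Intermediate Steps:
4214/33701 + 4695/(-23648 - 1*17373) = 4214*(1/33701) + 4695/(-23648 - 17373) = 4214/33701 + 4695/(-41021) = 4214/33701 + 4695*(-1/41021) = 4214/33701 - 4695/41021 = 14636299/1382448721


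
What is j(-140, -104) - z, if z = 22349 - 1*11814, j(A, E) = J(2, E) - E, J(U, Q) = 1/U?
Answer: -20861/2 ≈ -10431.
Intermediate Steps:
j(A, E) = ½ - E (j(A, E) = 1/2 - E = ½ - E)
z = 10535 (z = 22349 - 11814 = 10535)
j(-140, -104) - z = (½ - 1*(-104)) - 1*10535 = (½ + 104) - 10535 = 209/2 - 10535 = -20861/2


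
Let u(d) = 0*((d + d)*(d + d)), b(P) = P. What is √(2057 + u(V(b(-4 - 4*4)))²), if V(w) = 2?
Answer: 11*√17 ≈ 45.354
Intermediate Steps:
u(d) = 0 (u(d) = 0*((2*d)*(2*d)) = 0*(4*d²) = 0)
√(2057 + u(V(b(-4 - 4*4)))²) = √(2057 + 0²) = √(2057 + 0) = √2057 = 11*√17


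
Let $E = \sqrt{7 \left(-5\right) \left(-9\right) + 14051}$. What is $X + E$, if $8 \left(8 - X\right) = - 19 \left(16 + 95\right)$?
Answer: $\frac{2173}{8} + \sqrt{14366} \approx 391.48$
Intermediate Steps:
$X = \frac{2173}{8}$ ($X = 8 - \frac{\left(-19\right) \left(16 + 95\right)}{8} = 8 - \frac{\left(-19\right) 111}{8} = 8 - - \frac{2109}{8} = 8 + \frac{2109}{8} = \frac{2173}{8} \approx 271.63$)
$E = \sqrt{14366}$ ($E = \sqrt{\left(-35\right) \left(-9\right) + 14051} = \sqrt{315 + 14051} = \sqrt{14366} \approx 119.86$)
$X + E = \frac{2173}{8} + \sqrt{14366}$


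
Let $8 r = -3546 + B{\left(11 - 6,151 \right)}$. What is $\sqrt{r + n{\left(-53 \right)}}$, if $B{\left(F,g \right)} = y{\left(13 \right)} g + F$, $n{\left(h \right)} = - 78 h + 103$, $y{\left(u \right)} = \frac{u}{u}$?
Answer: $\frac{\sqrt{15253}}{2} \approx 61.752$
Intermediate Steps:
$y{\left(u \right)} = 1$
$n{\left(h \right)} = 103 - 78 h$
$B{\left(F,g \right)} = F + g$ ($B{\left(F,g \right)} = 1 g + F = g + F = F + g$)
$r = - \frac{1695}{4}$ ($r = \frac{-3546 + \left(\left(11 - 6\right) + 151\right)}{8} = \frac{-3546 + \left(5 + 151\right)}{8} = \frac{-3546 + 156}{8} = \frac{1}{8} \left(-3390\right) = - \frac{1695}{4} \approx -423.75$)
$\sqrt{r + n{\left(-53 \right)}} = \sqrt{- \frac{1695}{4} + \left(103 - -4134\right)} = \sqrt{- \frac{1695}{4} + \left(103 + 4134\right)} = \sqrt{- \frac{1695}{4} + 4237} = \sqrt{\frac{15253}{4}} = \frac{\sqrt{15253}}{2}$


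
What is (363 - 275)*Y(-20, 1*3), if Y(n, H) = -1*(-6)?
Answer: 528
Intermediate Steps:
Y(n, H) = 6
(363 - 275)*Y(-20, 1*3) = (363 - 275)*6 = 88*6 = 528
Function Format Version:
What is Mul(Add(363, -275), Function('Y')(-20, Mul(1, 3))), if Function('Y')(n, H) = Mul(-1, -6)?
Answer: 528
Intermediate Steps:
Function('Y')(n, H) = 6
Mul(Add(363, -275), Function('Y')(-20, Mul(1, 3))) = Mul(Add(363, -275), 6) = Mul(88, 6) = 528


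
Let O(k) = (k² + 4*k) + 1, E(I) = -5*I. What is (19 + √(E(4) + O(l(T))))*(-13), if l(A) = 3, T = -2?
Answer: -247 - 13*√2 ≈ -265.38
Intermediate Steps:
O(k) = 1 + k² + 4*k
(19 + √(E(4) + O(l(T))))*(-13) = (19 + √(-5*4 + (1 + 3² + 4*3)))*(-13) = (19 + √(-20 + (1 + 9 + 12)))*(-13) = (19 + √(-20 + 22))*(-13) = (19 + √2)*(-13) = -247 - 13*√2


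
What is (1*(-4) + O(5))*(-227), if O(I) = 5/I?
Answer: 681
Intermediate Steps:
(1*(-4) + O(5))*(-227) = (1*(-4) + 5/5)*(-227) = (-4 + 5*(1/5))*(-227) = (-4 + 1)*(-227) = -3*(-227) = 681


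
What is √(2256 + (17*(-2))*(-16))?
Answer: 20*√7 ≈ 52.915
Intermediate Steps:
√(2256 + (17*(-2))*(-16)) = √(2256 - 34*(-16)) = √(2256 + 544) = √2800 = 20*√7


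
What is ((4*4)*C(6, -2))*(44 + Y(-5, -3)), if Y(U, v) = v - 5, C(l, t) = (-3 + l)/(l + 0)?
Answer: 288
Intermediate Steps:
C(l, t) = (-3 + l)/l
Y(U, v) = -5 + v
((4*4)*C(6, -2))*(44 + Y(-5, -3)) = ((4*4)*((-3 + 6)/6))*(44 + (-5 - 3)) = (16*((⅙)*3))*(44 - 8) = (16*(½))*36 = 8*36 = 288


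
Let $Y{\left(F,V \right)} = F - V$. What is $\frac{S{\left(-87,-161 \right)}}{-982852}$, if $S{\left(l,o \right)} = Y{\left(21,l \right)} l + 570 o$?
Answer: $\frac{3891}{37802} \approx 0.10293$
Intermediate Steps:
$S{\left(l,o \right)} = 570 o + l \left(21 - l\right)$ ($S{\left(l,o \right)} = \left(21 - l\right) l + 570 o = l \left(21 - l\right) + 570 o = 570 o + l \left(21 - l\right)$)
$\frac{S{\left(-87,-161 \right)}}{-982852} = \frac{570 \left(-161\right) - - 87 \left(-21 - 87\right)}{-982852} = \left(-91770 - \left(-87\right) \left(-108\right)\right) \left(- \frac{1}{982852}\right) = \left(-91770 - 9396\right) \left(- \frac{1}{982852}\right) = \left(-101166\right) \left(- \frac{1}{982852}\right) = \frac{3891}{37802}$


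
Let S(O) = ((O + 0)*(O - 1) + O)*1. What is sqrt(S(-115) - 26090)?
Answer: I*sqrt(12865) ≈ 113.42*I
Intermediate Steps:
S(O) = O + O*(-1 + O) (S(O) = (O*(-1 + O) + O)*1 = (O + O*(-1 + O))*1 = O + O*(-1 + O))
sqrt(S(-115) - 26090) = sqrt((-115)**2 - 26090) = sqrt(13225 - 26090) = sqrt(-12865) = I*sqrt(12865)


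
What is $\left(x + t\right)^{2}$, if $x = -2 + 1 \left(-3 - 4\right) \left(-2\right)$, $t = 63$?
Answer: $5625$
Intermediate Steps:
$x = 12$ ($x = -2 + 1 \left(\left(-7\right) \left(-2\right)\right) = -2 + 1 \cdot 14 = -2 + 14 = 12$)
$\left(x + t\right)^{2} = \left(12 + 63\right)^{2} = 75^{2} = 5625$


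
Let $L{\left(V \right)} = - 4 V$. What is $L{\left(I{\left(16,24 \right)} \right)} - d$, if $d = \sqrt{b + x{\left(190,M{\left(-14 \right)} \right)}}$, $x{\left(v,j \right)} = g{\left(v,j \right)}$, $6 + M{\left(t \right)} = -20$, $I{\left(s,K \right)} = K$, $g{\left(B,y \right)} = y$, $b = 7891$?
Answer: $-96 - 11 \sqrt{65} \approx -184.68$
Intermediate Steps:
$M{\left(t \right)} = -26$ ($M{\left(t \right)} = -6 - 20 = -26$)
$x{\left(v,j \right)} = j$
$d = 11 \sqrt{65}$ ($d = \sqrt{7891 - 26} = \sqrt{7865} = 11 \sqrt{65} \approx 88.685$)
$L{\left(I{\left(16,24 \right)} \right)} - d = \left(-4\right) 24 - 11 \sqrt{65} = -96 - 11 \sqrt{65}$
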